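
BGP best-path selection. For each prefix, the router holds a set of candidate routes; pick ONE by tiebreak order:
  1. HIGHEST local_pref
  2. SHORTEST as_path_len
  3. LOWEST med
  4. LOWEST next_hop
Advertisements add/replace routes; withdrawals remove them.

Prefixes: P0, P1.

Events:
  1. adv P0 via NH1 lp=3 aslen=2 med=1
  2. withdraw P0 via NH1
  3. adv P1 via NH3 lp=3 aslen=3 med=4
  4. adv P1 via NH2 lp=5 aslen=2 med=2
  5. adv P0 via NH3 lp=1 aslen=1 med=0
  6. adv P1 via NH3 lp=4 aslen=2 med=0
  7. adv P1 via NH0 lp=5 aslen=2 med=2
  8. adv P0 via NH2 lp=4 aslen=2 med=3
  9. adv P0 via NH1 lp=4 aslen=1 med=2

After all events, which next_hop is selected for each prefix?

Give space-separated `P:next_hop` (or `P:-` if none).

Answer: P0:NH1 P1:NH0

Derivation:
Op 1: best P0=NH1 P1=-
Op 2: best P0=- P1=-
Op 3: best P0=- P1=NH3
Op 4: best P0=- P1=NH2
Op 5: best P0=NH3 P1=NH2
Op 6: best P0=NH3 P1=NH2
Op 7: best P0=NH3 P1=NH0
Op 8: best P0=NH2 P1=NH0
Op 9: best P0=NH1 P1=NH0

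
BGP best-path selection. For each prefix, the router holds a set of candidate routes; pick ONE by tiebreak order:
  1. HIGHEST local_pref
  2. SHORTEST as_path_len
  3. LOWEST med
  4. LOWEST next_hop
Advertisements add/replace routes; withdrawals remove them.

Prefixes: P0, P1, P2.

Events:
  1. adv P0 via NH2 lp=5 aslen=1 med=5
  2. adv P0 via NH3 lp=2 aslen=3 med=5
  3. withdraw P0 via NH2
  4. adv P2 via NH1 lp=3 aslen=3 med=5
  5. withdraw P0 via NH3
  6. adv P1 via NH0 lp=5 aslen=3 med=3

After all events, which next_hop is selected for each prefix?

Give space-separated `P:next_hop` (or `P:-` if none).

Op 1: best P0=NH2 P1=- P2=-
Op 2: best P0=NH2 P1=- P2=-
Op 3: best P0=NH3 P1=- P2=-
Op 4: best P0=NH3 P1=- P2=NH1
Op 5: best P0=- P1=- P2=NH1
Op 6: best P0=- P1=NH0 P2=NH1

Answer: P0:- P1:NH0 P2:NH1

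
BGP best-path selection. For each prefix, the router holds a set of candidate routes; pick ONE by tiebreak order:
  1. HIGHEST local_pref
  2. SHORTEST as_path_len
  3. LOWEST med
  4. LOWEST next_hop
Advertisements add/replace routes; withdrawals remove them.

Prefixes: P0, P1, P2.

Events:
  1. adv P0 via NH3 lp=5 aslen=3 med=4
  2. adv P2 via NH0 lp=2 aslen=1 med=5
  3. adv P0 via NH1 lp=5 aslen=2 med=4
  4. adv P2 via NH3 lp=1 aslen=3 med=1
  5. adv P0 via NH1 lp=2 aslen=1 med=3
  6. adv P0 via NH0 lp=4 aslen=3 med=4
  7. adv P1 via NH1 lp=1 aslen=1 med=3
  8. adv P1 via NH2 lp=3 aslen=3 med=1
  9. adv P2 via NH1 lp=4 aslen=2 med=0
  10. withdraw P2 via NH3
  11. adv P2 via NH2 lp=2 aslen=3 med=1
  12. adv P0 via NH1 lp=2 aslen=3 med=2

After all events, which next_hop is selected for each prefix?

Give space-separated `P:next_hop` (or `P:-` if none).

Op 1: best P0=NH3 P1=- P2=-
Op 2: best P0=NH3 P1=- P2=NH0
Op 3: best P0=NH1 P1=- P2=NH0
Op 4: best P0=NH1 P1=- P2=NH0
Op 5: best P0=NH3 P1=- P2=NH0
Op 6: best P0=NH3 P1=- P2=NH0
Op 7: best P0=NH3 P1=NH1 P2=NH0
Op 8: best P0=NH3 P1=NH2 P2=NH0
Op 9: best P0=NH3 P1=NH2 P2=NH1
Op 10: best P0=NH3 P1=NH2 P2=NH1
Op 11: best P0=NH3 P1=NH2 P2=NH1
Op 12: best P0=NH3 P1=NH2 P2=NH1

Answer: P0:NH3 P1:NH2 P2:NH1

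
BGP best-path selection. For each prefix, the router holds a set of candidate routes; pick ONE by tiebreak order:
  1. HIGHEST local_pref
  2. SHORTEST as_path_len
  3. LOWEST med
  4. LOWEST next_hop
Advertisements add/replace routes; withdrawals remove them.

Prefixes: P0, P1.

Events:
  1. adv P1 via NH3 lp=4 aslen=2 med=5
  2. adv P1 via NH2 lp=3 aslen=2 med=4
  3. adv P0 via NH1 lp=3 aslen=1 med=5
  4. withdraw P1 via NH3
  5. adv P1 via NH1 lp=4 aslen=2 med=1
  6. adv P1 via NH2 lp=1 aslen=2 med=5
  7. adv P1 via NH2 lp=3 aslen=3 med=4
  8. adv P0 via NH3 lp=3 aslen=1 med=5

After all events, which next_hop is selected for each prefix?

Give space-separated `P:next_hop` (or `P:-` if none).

Answer: P0:NH1 P1:NH1

Derivation:
Op 1: best P0=- P1=NH3
Op 2: best P0=- P1=NH3
Op 3: best P0=NH1 P1=NH3
Op 4: best P0=NH1 P1=NH2
Op 5: best P0=NH1 P1=NH1
Op 6: best P0=NH1 P1=NH1
Op 7: best P0=NH1 P1=NH1
Op 8: best P0=NH1 P1=NH1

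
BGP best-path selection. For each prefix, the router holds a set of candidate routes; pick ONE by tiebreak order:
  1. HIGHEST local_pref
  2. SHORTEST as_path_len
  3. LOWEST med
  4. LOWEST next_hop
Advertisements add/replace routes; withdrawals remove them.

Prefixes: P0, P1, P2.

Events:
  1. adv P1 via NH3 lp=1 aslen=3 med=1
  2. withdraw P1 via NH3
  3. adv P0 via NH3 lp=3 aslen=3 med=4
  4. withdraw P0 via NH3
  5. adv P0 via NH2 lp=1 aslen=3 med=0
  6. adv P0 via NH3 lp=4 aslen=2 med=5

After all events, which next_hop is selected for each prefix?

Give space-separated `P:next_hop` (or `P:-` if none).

Op 1: best P0=- P1=NH3 P2=-
Op 2: best P0=- P1=- P2=-
Op 3: best P0=NH3 P1=- P2=-
Op 4: best P0=- P1=- P2=-
Op 5: best P0=NH2 P1=- P2=-
Op 6: best P0=NH3 P1=- P2=-

Answer: P0:NH3 P1:- P2:-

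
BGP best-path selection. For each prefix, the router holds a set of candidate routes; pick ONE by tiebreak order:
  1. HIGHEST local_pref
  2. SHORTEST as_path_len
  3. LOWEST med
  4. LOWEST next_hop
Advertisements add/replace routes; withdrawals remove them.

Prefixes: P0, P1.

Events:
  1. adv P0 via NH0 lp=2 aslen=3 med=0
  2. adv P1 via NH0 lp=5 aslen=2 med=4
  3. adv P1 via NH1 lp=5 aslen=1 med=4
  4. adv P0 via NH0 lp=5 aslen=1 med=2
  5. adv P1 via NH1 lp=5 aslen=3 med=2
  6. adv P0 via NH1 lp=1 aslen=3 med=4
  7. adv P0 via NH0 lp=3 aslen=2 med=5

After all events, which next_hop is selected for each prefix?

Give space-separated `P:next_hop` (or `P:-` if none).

Answer: P0:NH0 P1:NH0

Derivation:
Op 1: best P0=NH0 P1=-
Op 2: best P0=NH0 P1=NH0
Op 3: best P0=NH0 P1=NH1
Op 4: best P0=NH0 P1=NH1
Op 5: best P0=NH0 P1=NH0
Op 6: best P0=NH0 P1=NH0
Op 7: best P0=NH0 P1=NH0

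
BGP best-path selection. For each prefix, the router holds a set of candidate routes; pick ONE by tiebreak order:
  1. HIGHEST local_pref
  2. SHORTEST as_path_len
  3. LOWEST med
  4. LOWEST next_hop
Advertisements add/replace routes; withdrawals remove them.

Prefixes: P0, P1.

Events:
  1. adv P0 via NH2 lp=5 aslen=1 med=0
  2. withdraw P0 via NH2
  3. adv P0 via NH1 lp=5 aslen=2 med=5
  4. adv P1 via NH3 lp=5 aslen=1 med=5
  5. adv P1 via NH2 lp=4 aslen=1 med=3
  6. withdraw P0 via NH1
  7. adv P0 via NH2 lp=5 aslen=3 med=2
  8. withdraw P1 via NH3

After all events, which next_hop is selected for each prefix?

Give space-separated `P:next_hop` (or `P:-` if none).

Answer: P0:NH2 P1:NH2

Derivation:
Op 1: best P0=NH2 P1=-
Op 2: best P0=- P1=-
Op 3: best P0=NH1 P1=-
Op 4: best P0=NH1 P1=NH3
Op 5: best P0=NH1 P1=NH3
Op 6: best P0=- P1=NH3
Op 7: best P0=NH2 P1=NH3
Op 8: best P0=NH2 P1=NH2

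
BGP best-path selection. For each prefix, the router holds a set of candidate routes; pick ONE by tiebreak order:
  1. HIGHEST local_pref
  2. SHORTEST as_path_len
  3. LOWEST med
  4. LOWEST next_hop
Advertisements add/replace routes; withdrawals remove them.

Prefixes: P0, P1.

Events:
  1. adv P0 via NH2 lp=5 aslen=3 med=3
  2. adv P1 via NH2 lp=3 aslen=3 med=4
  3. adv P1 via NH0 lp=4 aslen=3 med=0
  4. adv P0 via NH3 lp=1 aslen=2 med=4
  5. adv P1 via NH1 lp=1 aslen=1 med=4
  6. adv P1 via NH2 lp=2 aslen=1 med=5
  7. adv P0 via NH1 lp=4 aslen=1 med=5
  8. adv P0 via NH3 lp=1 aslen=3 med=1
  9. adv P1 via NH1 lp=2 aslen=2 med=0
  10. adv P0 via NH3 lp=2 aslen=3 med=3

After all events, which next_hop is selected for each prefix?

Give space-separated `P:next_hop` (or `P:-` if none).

Op 1: best P0=NH2 P1=-
Op 2: best P0=NH2 P1=NH2
Op 3: best P0=NH2 P1=NH0
Op 4: best P0=NH2 P1=NH0
Op 5: best P0=NH2 P1=NH0
Op 6: best P0=NH2 P1=NH0
Op 7: best P0=NH2 P1=NH0
Op 8: best P0=NH2 P1=NH0
Op 9: best P0=NH2 P1=NH0
Op 10: best P0=NH2 P1=NH0

Answer: P0:NH2 P1:NH0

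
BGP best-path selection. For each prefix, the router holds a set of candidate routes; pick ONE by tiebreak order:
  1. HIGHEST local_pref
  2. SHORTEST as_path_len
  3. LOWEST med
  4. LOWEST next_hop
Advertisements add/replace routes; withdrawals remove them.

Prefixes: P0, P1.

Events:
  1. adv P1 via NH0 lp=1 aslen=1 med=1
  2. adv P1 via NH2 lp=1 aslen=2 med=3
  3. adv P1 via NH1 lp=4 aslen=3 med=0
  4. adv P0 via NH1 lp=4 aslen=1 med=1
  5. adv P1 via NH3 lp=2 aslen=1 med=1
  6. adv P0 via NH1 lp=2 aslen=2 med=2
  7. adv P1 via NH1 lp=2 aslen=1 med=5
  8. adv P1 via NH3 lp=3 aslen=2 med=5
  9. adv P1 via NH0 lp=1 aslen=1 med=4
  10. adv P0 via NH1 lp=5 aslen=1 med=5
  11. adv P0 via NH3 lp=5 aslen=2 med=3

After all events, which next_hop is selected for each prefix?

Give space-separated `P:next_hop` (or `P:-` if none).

Op 1: best P0=- P1=NH0
Op 2: best P0=- P1=NH0
Op 3: best P0=- P1=NH1
Op 4: best P0=NH1 P1=NH1
Op 5: best P0=NH1 P1=NH1
Op 6: best P0=NH1 P1=NH1
Op 7: best P0=NH1 P1=NH3
Op 8: best P0=NH1 P1=NH3
Op 9: best P0=NH1 P1=NH3
Op 10: best P0=NH1 P1=NH3
Op 11: best P0=NH1 P1=NH3

Answer: P0:NH1 P1:NH3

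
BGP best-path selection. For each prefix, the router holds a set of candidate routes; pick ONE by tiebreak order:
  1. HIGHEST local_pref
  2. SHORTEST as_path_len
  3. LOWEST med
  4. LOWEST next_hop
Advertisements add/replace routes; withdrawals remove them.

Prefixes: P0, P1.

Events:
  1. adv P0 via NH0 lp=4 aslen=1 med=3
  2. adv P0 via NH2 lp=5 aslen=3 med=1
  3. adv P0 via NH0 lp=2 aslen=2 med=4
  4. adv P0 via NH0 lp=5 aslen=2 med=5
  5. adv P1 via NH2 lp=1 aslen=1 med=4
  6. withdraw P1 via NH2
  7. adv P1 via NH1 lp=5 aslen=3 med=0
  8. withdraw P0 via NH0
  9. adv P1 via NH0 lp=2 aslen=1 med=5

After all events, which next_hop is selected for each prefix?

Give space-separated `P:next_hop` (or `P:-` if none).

Op 1: best P0=NH0 P1=-
Op 2: best P0=NH2 P1=-
Op 3: best P0=NH2 P1=-
Op 4: best P0=NH0 P1=-
Op 5: best P0=NH0 P1=NH2
Op 6: best P0=NH0 P1=-
Op 7: best P0=NH0 P1=NH1
Op 8: best P0=NH2 P1=NH1
Op 9: best P0=NH2 P1=NH1

Answer: P0:NH2 P1:NH1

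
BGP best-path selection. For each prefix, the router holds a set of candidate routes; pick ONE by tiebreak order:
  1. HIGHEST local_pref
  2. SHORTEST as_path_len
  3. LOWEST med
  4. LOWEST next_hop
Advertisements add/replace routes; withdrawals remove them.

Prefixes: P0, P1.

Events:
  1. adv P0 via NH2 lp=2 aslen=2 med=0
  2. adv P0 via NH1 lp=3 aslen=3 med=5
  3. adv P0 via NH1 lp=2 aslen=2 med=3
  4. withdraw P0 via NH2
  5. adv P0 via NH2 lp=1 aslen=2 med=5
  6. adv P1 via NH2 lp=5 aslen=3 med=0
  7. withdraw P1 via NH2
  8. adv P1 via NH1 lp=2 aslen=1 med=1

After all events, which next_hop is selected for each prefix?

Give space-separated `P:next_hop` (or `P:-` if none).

Answer: P0:NH1 P1:NH1

Derivation:
Op 1: best P0=NH2 P1=-
Op 2: best P0=NH1 P1=-
Op 3: best P0=NH2 P1=-
Op 4: best P0=NH1 P1=-
Op 5: best P0=NH1 P1=-
Op 6: best P0=NH1 P1=NH2
Op 7: best P0=NH1 P1=-
Op 8: best P0=NH1 P1=NH1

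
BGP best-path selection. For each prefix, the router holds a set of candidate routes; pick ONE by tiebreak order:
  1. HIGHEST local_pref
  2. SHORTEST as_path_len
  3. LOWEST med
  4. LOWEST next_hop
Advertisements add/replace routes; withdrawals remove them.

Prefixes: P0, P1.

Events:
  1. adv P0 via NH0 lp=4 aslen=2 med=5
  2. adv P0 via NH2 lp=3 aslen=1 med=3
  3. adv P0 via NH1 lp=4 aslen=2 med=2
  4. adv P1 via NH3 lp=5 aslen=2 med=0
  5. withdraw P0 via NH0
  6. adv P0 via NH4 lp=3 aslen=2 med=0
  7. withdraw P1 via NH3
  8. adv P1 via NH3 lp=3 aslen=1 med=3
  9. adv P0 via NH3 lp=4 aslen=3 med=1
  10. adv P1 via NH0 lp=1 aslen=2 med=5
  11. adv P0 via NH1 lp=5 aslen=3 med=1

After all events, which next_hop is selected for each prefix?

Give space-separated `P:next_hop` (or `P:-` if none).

Answer: P0:NH1 P1:NH3

Derivation:
Op 1: best P0=NH0 P1=-
Op 2: best P0=NH0 P1=-
Op 3: best P0=NH1 P1=-
Op 4: best P0=NH1 P1=NH3
Op 5: best P0=NH1 P1=NH3
Op 6: best P0=NH1 P1=NH3
Op 7: best P0=NH1 P1=-
Op 8: best P0=NH1 P1=NH3
Op 9: best P0=NH1 P1=NH3
Op 10: best P0=NH1 P1=NH3
Op 11: best P0=NH1 P1=NH3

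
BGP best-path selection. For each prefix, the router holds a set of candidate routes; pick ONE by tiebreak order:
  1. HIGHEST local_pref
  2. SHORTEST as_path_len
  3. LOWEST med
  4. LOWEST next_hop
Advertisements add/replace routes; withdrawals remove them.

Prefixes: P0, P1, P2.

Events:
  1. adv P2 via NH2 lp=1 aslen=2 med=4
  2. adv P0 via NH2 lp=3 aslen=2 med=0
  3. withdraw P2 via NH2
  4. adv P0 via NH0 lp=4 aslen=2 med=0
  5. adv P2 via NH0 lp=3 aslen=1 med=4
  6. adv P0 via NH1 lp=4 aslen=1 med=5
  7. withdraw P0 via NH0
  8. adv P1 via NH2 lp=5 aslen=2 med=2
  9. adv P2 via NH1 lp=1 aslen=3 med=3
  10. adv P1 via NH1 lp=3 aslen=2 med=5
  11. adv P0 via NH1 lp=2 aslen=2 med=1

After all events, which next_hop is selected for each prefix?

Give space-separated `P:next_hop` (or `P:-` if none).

Answer: P0:NH2 P1:NH2 P2:NH0

Derivation:
Op 1: best P0=- P1=- P2=NH2
Op 2: best P0=NH2 P1=- P2=NH2
Op 3: best P0=NH2 P1=- P2=-
Op 4: best P0=NH0 P1=- P2=-
Op 5: best P0=NH0 P1=- P2=NH0
Op 6: best P0=NH1 P1=- P2=NH0
Op 7: best P0=NH1 P1=- P2=NH0
Op 8: best P0=NH1 P1=NH2 P2=NH0
Op 9: best P0=NH1 P1=NH2 P2=NH0
Op 10: best P0=NH1 P1=NH2 P2=NH0
Op 11: best P0=NH2 P1=NH2 P2=NH0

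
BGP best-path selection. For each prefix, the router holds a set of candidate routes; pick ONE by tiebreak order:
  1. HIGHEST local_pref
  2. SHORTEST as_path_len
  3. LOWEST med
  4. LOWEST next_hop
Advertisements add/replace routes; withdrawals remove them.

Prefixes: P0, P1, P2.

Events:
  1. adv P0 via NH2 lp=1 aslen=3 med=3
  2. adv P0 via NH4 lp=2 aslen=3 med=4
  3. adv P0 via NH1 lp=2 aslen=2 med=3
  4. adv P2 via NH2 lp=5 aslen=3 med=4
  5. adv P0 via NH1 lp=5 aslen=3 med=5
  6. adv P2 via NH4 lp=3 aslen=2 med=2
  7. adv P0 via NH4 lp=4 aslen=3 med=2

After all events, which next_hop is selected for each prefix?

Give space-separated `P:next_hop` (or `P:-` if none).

Answer: P0:NH1 P1:- P2:NH2

Derivation:
Op 1: best P0=NH2 P1=- P2=-
Op 2: best P0=NH4 P1=- P2=-
Op 3: best P0=NH1 P1=- P2=-
Op 4: best P0=NH1 P1=- P2=NH2
Op 5: best P0=NH1 P1=- P2=NH2
Op 6: best P0=NH1 P1=- P2=NH2
Op 7: best P0=NH1 P1=- P2=NH2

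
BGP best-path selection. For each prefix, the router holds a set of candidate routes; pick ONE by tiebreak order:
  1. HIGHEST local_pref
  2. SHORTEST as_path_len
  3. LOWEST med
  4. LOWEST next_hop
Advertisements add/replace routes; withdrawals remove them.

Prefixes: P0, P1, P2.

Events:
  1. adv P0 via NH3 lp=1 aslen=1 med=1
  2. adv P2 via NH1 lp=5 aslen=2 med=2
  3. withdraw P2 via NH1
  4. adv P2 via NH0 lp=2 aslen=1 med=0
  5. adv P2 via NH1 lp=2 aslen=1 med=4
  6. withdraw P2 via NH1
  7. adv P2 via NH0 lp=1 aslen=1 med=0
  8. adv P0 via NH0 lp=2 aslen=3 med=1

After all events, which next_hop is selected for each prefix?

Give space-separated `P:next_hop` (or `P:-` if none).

Answer: P0:NH0 P1:- P2:NH0

Derivation:
Op 1: best P0=NH3 P1=- P2=-
Op 2: best P0=NH3 P1=- P2=NH1
Op 3: best P0=NH3 P1=- P2=-
Op 4: best P0=NH3 P1=- P2=NH0
Op 5: best P0=NH3 P1=- P2=NH0
Op 6: best P0=NH3 P1=- P2=NH0
Op 7: best P0=NH3 P1=- P2=NH0
Op 8: best P0=NH0 P1=- P2=NH0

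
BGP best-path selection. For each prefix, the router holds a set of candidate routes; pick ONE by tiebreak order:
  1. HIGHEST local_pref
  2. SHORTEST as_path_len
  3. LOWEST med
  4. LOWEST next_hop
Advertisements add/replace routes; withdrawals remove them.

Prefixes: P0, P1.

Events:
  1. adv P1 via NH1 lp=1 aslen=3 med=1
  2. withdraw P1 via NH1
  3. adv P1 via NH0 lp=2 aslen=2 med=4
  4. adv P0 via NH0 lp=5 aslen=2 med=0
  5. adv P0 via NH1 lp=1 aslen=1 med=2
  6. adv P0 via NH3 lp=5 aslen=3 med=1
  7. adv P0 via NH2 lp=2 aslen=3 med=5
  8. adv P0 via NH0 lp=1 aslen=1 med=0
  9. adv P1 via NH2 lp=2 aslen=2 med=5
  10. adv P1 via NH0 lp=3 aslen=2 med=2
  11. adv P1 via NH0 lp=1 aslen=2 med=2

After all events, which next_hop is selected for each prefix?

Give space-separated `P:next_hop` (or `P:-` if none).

Op 1: best P0=- P1=NH1
Op 2: best P0=- P1=-
Op 3: best P0=- P1=NH0
Op 4: best P0=NH0 P1=NH0
Op 5: best P0=NH0 P1=NH0
Op 6: best P0=NH0 P1=NH0
Op 7: best P0=NH0 P1=NH0
Op 8: best P0=NH3 P1=NH0
Op 9: best P0=NH3 P1=NH0
Op 10: best P0=NH3 P1=NH0
Op 11: best P0=NH3 P1=NH2

Answer: P0:NH3 P1:NH2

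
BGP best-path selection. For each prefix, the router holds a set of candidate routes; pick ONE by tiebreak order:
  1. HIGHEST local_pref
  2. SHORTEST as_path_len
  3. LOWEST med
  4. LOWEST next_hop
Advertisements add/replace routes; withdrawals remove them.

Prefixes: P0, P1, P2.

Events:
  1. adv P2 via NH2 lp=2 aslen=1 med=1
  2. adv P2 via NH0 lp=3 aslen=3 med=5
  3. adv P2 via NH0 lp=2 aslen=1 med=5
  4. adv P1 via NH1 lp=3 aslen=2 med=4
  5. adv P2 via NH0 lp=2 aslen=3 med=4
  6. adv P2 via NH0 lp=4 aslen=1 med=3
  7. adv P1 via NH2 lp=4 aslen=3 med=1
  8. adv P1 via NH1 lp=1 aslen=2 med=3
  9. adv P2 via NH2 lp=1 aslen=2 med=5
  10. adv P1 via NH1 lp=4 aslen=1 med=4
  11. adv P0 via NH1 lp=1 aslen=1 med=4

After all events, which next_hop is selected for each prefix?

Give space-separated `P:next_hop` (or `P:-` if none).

Op 1: best P0=- P1=- P2=NH2
Op 2: best P0=- P1=- P2=NH0
Op 3: best P0=- P1=- P2=NH2
Op 4: best P0=- P1=NH1 P2=NH2
Op 5: best P0=- P1=NH1 P2=NH2
Op 6: best P0=- P1=NH1 P2=NH0
Op 7: best P0=- P1=NH2 P2=NH0
Op 8: best P0=- P1=NH2 P2=NH0
Op 9: best P0=- P1=NH2 P2=NH0
Op 10: best P0=- P1=NH1 P2=NH0
Op 11: best P0=NH1 P1=NH1 P2=NH0

Answer: P0:NH1 P1:NH1 P2:NH0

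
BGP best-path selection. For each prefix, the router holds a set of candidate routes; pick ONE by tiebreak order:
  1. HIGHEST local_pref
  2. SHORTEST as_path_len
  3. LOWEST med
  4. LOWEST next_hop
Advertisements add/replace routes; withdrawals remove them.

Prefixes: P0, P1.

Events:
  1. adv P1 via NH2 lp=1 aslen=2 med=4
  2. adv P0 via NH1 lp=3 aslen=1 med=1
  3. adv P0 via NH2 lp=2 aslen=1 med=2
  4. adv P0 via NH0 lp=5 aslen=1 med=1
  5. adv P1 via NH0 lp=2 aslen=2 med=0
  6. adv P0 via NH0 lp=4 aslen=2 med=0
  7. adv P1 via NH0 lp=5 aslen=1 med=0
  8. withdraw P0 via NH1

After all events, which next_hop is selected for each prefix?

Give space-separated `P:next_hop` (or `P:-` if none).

Answer: P0:NH0 P1:NH0

Derivation:
Op 1: best P0=- P1=NH2
Op 2: best P0=NH1 P1=NH2
Op 3: best P0=NH1 P1=NH2
Op 4: best P0=NH0 P1=NH2
Op 5: best P0=NH0 P1=NH0
Op 6: best P0=NH0 P1=NH0
Op 7: best P0=NH0 P1=NH0
Op 8: best P0=NH0 P1=NH0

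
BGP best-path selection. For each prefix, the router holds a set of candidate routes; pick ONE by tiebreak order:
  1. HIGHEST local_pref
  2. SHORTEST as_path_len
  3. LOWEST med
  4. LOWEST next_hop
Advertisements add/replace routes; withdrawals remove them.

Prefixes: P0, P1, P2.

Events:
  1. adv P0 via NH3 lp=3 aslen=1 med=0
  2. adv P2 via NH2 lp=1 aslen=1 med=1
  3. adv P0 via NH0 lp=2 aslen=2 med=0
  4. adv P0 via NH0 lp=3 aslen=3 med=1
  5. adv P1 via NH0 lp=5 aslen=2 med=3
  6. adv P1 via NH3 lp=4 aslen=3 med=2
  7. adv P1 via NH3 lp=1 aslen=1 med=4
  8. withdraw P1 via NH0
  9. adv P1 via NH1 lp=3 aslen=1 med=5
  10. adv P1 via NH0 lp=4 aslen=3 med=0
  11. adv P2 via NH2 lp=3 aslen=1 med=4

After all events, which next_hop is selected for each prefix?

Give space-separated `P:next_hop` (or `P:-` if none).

Answer: P0:NH3 P1:NH0 P2:NH2

Derivation:
Op 1: best P0=NH3 P1=- P2=-
Op 2: best P0=NH3 P1=- P2=NH2
Op 3: best P0=NH3 P1=- P2=NH2
Op 4: best P0=NH3 P1=- P2=NH2
Op 5: best P0=NH3 P1=NH0 P2=NH2
Op 6: best P0=NH3 P1=NH0 P2=NH2
Op 7: best P0=NH3 P1=NH0 P2=NH2
Op 8: best P0=NH3 P1=NH3 P2=NH2
Op 9: best P0=NH3 P1=NH1 P2=NH2
Op 10: best P0=NH3 P1=NH0 P2=NH2
Op 11: best P0=NH3 P1=NH0 P2=NH2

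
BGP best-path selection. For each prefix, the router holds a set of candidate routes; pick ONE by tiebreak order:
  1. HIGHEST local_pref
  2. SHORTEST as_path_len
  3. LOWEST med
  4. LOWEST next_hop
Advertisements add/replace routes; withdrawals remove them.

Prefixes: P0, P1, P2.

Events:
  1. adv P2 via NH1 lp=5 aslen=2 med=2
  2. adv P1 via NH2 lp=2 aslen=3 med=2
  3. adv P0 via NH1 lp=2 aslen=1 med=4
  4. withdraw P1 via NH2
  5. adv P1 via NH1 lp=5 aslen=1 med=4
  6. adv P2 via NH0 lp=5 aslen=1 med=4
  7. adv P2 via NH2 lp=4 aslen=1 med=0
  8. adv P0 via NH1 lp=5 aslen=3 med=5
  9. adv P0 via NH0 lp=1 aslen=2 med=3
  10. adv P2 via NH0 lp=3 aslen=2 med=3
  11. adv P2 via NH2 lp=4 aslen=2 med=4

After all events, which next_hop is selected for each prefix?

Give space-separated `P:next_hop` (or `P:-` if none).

Answer: P0:NH1 P1:NH1 P2:NH1

Derivation:
Op 1: best P0=- P1=- P2=NH1
Op 2: best P0=- P1=NH2 P2=NH1
Op 3: best P0=NH1 P1=NH2 P2=NH1
Op 4: best P0=NH1 P1=- P2=NH1
Op 5: best P0=NH1 P1=NH1 P2=NH1
Op 6: best P0=NH1 P1=NH1 P2=NH0
Op 7: best P0=NH1 P1=NH1 P2=NH0
Op 8: best P0=NH1 P1=NH1 P2=NH0
Op 9: best P0=NH1 P1=NH1 P2=NH0
Op 10: best P0=NH1 P1=NH1 P2=NH1
Op 11: best P0=NH1 P1=NH1 P2=NH1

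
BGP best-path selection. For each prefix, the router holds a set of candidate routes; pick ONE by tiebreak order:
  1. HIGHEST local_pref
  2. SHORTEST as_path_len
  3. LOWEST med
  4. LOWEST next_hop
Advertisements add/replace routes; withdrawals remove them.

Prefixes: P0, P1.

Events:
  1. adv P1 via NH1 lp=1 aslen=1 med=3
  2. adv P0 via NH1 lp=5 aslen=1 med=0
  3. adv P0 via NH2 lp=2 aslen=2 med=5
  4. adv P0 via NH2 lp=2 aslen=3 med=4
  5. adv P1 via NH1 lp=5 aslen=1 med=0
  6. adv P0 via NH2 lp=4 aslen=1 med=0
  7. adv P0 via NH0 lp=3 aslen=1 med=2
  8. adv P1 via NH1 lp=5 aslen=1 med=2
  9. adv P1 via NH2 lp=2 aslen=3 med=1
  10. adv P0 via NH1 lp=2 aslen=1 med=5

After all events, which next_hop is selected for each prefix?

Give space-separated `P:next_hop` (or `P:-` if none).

Answer: P0:NH2 P1:NH1

Derivation:
Op 1: best P0=- P1=NH1
Op 2: best P0=NH1 P1=NH1
Op 3: best P0=NH1 P1=NH1
Op 4: best P0=NH1 P1=NH1
Op 5: best P0=NH1 P1=NH1
Op 6: best P0=NH1 P1=NH1
Op 7: best P0=NH1 P1=NH1
Op 8: best P0=NH1 P1=NH1
Op 9: best P0=NH1 P1=NH1
Op 10: best P0=NH2 P1=NH1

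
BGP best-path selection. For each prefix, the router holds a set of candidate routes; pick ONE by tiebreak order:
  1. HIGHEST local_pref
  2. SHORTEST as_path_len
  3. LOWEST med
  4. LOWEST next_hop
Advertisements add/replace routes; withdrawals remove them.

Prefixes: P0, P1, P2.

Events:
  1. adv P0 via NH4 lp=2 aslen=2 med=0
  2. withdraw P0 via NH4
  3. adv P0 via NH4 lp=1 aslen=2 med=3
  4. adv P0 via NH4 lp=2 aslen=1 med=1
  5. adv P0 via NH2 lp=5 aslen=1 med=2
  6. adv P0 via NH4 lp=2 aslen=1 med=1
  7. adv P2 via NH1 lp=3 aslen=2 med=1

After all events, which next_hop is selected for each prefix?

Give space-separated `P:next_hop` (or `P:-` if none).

Answer: P0:NH2 P1:- P2:NH1

Derivation:
Op 1: best P0=NH4 P1=- P2=-
Op 2: best P0=- P1=- P2=-
Op 3: best P0=NH4 P1=- P2=-
Op 4: best P0=NH4 P1=- P2=-
Op 5: best P0=NH2 P1=- P2=-
Op 6: best P0=NH2 P1=- P2=-
Op 7: best P0=NH2 P1=- P2=NH1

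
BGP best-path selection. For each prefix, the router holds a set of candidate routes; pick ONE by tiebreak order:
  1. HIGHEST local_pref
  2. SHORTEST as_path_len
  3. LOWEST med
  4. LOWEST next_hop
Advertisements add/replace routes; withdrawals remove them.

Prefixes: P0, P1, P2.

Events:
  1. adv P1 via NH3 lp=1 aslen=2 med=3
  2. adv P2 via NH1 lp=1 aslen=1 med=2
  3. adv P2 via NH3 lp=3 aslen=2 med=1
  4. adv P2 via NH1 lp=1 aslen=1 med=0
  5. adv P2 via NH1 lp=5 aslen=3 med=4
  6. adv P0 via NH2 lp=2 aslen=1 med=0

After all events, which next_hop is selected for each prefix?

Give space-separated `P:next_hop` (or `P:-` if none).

Op 1: best P0=- P1=NH3 P2=-
Op 2: best P0=- P1=NH3 P2=NH1
Op 3: best P0=- P1=NH3 P2=NH3
Op 4: best P0=- P1=NH3 P2=NH3
Op 5: best P0=- P1=NH3 P2=NH1
Op 6: best P0=NH2 P1=NH3 P2=NH1

Answer: P0:NH2 P1:NH3 P2:NH1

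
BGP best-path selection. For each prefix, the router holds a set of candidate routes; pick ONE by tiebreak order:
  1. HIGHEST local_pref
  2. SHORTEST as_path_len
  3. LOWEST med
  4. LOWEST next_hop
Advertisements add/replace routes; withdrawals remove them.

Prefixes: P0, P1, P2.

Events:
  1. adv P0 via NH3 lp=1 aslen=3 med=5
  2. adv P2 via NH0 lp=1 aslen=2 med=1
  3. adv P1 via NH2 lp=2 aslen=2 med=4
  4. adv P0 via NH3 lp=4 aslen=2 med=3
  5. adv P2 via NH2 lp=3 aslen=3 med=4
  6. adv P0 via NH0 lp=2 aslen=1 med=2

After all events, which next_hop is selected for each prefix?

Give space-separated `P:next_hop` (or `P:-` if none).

Op 1: best P0=NH3 P1=- P2=-
Op 2: best P0=NH3 P1=- P2=NH0
Op 3: best P0=NH3 P1=NH2 P2=NH0
Op 4: best P0=NH3 P1=NH2 P2=NH0
Op 5: best P0=NH3 P1=NH2 P2=NH2
Op 6: best P0=NH3 P1=NH2 P2=NH2

Answer: P0:NH3 P1:NH2 P2:NH2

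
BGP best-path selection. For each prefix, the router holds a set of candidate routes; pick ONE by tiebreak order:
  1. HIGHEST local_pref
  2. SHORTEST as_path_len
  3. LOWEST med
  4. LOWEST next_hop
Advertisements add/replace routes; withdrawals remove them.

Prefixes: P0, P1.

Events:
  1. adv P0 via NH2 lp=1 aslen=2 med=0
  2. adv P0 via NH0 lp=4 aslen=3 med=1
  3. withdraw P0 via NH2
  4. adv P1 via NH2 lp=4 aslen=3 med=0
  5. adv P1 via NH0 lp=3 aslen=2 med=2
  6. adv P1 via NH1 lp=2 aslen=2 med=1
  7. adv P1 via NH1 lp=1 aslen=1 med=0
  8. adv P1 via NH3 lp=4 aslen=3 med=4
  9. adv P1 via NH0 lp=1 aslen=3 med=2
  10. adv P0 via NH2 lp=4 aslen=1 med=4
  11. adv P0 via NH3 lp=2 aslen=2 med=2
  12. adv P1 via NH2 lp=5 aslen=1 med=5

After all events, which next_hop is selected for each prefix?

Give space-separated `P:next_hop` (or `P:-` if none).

Answer: P0:NH2 P1:NH2

Derivation:
Op 1: best P0=NH2 P1=-
Op 2: best P0=NH0 P1=-
Op 3: best P0=NH0 P1=-
Op 4: best P0=NH0 P1=NH2
Op 5: best P0=NH0 P1=NH2
Op 6: best P0=NH0 P1=NH2
Op 7: best P0=NH0 P1=NH2
Op 8: best P0=NH0 P1=NH2
Op 9: best P0=NH0 P1=NH2
Op 10: best P0=NH2 P1=NH2
Op 11: best P0=NH2 P1=NH2
Op 12: best P0=NH2 P1=NH2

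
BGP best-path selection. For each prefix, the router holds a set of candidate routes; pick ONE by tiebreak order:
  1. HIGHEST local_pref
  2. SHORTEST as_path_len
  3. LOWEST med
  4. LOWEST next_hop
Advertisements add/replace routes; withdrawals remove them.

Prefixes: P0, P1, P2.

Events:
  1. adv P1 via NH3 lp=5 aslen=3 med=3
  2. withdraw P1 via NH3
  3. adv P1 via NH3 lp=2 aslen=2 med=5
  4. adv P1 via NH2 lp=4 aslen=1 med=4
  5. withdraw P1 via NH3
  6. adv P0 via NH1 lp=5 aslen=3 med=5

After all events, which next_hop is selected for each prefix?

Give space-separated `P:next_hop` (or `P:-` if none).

Answer: P0:NH1 P1:NH2 P2:-

Derivation:
Op 1: best P0=- P1=NH3 P2=-
Op 2: best P0=- P1=- P2=-
Op 3: best P0=- P1=NH3 P2=-
Op 4: best P0=- P1=NH2 P2=-
Op 5: best P0=- P1=NH2 P2=-
Op 6: best P0=NH1 P1=NH2 P2=-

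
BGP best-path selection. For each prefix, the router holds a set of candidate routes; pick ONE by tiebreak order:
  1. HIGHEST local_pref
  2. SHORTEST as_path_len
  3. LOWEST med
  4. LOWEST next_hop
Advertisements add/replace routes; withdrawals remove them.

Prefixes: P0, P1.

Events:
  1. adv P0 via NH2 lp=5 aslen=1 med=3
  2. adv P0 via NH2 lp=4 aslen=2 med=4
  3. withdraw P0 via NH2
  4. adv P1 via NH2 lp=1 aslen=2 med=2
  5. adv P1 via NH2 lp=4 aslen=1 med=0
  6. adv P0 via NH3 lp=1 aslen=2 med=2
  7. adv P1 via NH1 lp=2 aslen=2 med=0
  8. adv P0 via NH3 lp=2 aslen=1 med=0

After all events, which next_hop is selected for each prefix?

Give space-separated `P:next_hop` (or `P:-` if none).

Answer: P0:NH3 P1:NH2

Derivation:
Op 1: best P0=NH2 P1=-
Op 2: best P0=NH2 P1=-
Op 3: best P0=- P1=-
Op 4: best P0=- P1=NH2
Op 5: best P0=- P1=NH2
Op 6: best P0=NH3 P1=NH2
Op 7: best P0=NH3 P1=NH2
Op 8: best P0=NH3 P1=NH2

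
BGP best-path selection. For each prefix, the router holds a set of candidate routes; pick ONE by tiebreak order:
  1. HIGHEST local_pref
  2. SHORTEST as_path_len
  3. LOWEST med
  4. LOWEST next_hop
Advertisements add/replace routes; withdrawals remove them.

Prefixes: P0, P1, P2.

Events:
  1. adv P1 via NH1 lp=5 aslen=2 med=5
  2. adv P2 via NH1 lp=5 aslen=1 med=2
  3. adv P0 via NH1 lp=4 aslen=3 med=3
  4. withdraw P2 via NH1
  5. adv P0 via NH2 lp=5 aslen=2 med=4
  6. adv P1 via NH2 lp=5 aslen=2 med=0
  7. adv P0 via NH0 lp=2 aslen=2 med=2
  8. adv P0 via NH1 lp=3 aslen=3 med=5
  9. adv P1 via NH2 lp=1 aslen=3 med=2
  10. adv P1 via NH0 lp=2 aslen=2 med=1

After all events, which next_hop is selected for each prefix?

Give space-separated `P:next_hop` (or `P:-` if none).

Op 1: best P0=- P1=NH1 P2=-
Op 2: best P0=- P1=NH1 P2=NH1
Op 3: best P0=NH1 P1=NH1 P2=NH1
Op 4: best P0=NH1 P1=NH1 P2=-
Op 5: best P0=NH2 P1=NH1 P2=-
Op 6: best P0=NH2 P1=NH2 P2=-
Op 7: best P0=NH2 P1=NH2 P2=-
Op 8: best P0=NH2 P1=NH2 P2=-
Op 9: best P0=NH2 P1=NH1 P2=-
Op 10: best P0=NH2 P1=NH1 P2=-

Answer: P0:NH2 P1:NH1 P2:-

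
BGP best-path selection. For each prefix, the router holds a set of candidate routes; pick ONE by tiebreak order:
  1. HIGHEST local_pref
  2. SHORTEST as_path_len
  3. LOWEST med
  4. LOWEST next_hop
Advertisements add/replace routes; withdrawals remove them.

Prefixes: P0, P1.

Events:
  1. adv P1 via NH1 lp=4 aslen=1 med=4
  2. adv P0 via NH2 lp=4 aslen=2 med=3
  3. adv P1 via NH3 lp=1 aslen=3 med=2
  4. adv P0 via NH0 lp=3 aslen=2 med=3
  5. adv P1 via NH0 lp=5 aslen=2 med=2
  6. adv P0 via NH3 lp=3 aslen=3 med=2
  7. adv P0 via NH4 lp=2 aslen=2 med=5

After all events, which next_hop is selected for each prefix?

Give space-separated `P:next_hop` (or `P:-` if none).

Answer: P0:NH2 P1:NH0

Derivation:
Op 1: best P0=- P1=NH1
Op 2: best P0=NH2 P1=NH1
Op 3: best P0=NH2 P1=NH1
Op 4: best P0=NH2 P1=NH1
Op 5: best P0=NH2 P1=NH0
Op 6: best P0=NH2 P1=NH0
Op 7: best P0=NH2 P1=NH0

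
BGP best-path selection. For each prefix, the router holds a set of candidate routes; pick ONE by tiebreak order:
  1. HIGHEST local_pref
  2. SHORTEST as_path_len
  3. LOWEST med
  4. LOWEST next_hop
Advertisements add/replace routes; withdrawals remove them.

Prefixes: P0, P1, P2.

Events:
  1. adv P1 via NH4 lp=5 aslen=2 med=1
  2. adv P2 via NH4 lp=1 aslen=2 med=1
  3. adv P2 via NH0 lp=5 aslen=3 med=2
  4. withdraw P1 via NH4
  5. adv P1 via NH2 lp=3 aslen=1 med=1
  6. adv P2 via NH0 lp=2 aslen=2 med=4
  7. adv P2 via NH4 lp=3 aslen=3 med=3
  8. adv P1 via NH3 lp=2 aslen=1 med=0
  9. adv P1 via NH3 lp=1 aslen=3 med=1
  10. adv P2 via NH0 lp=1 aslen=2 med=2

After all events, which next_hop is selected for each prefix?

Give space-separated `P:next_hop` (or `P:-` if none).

Answer: P0:- P1:NH2 P2:NH4

Derivation:
Op 1: best P0=- P1=NH4 P2=-
Op 2: best P0=- P1=NH4 P2=NH4
Op 3: best P0=- P1=NH4 P2=NH0
Op 4: best P0=- P1=- P2=NH0
Op 5: best P0=- P1=NH2 P2=NH0
Op 6: best P0=- P1=NH2 P2=NH0
Op 7: best P0=- P1=NH2 P2=NH4
Op 8: best P0=- P1=NH2 P2=NH4
Op 9: best P0=- P1=NH2 P2=NH4
Op 10: best P0=- P1=NH2 P2=NH4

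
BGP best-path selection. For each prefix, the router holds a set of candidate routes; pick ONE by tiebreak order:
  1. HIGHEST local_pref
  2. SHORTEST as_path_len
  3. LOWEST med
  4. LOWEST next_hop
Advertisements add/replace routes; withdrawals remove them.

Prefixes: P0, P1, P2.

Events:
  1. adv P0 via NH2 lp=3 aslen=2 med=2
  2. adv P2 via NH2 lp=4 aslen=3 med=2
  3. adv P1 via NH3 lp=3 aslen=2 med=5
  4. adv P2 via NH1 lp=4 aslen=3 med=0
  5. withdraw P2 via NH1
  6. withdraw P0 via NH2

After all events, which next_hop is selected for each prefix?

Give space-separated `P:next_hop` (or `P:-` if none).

Op 1: best P0=NH2 P1=- P2=-
Op 2: best P0=NH2 P1=- P2=NH2
Op 3: best P0=NH2 P1=NH3 P2=NH2
Op 4: best P0=NH2 P1=NH3 P2=NH1
Op 5: best P0=NH2 P1=NH3 P2=NH2
Op 6: best P0=- P1=NH3 P2=NH2

Answer: P0:- P1:NH3 P2:NH2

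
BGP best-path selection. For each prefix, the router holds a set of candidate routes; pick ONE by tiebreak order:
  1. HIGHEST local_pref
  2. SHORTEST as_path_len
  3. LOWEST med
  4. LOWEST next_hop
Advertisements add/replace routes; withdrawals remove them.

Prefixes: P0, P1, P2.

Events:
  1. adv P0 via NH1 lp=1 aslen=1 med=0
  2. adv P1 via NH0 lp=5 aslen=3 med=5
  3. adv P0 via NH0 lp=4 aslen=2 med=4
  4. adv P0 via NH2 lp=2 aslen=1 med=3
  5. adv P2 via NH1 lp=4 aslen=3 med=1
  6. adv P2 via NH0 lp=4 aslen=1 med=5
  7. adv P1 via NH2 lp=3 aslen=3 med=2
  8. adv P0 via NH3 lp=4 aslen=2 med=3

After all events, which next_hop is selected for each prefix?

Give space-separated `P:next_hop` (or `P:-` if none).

Answer: P0:NH3 P1:NH0 P2:NH0

Derivation:
Op 1: best P0=NH1 P1=- P2=-
Op 2: best P0=NH1 P1=NH0 P2=-
Op 3: best P0=NH0 P1=NH0 P2=-
Op 4: best P0=NH0 P1=NH0 P2=-
Op 5: best P0=NH0 P1=NH0 P2=NH1
Op 6: best P0=NH0 P1=NH0 P2=NH0
Op 7: best P0=NH0 P1=NH0 P2=NH0
Op 8: best P0=NH3 P1=NH0 P2=NH0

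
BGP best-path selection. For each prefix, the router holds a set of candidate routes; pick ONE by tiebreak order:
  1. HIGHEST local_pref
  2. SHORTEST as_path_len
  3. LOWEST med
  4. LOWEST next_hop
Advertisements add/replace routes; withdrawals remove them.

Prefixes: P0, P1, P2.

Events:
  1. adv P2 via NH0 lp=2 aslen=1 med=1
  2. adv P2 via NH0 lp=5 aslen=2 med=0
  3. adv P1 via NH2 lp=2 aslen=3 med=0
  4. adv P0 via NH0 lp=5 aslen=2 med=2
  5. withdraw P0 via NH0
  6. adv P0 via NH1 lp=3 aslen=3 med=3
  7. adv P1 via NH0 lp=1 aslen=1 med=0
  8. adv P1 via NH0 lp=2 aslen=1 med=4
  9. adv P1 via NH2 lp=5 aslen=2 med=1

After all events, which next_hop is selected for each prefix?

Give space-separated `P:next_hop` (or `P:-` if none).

Answer: P0:NH1 P1:NH2 P2:NH0

Derivation:
Op 1: best P0=- P1=- P2=NH0
Op 2: best P0=- P1=- P2=NH0
Op 3: best P0=- P1=NH2 P2=NH0
Op 4: best P0=NH0 P1=NH2 P2=NH0
Op 5: best P0=- P1=NH2 P2=NH0
Op 6: best P0=NH1 P1=NH2 P2=NH0
Op 7: best P0=NH1 P1=NH2 P2=NH0
Op 8: best P0=NH1 P1=NH0 P2=NH0
Op 9: best P0=NH1 P1=NH2 P2=NH0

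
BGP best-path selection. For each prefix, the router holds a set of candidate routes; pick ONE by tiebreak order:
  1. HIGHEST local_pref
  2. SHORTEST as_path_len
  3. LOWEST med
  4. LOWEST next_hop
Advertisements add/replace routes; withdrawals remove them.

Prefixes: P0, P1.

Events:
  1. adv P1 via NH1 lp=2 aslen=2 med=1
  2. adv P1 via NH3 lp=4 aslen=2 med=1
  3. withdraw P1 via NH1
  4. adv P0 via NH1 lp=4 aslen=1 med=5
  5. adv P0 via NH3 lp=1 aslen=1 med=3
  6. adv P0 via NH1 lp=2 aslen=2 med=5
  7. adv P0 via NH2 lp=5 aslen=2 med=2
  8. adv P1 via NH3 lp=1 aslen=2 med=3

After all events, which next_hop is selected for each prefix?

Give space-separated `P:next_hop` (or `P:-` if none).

Answer: P0:NH2 P1:NH3

Derivation:
Op 1: best P0=- P1=NH1
Op 2: best P0=- P1=NH3
Op 3: best P0=- P1=NH3
Op 4: best P0=NH1 P1=NH3
Op 5: best P0=NH1 P1=NH3
Op 6: best P0=NH1 P1=NH3
Op 7: best P0=NH2 P1=NH3
Op 8: best P0=NH2 P1=NH3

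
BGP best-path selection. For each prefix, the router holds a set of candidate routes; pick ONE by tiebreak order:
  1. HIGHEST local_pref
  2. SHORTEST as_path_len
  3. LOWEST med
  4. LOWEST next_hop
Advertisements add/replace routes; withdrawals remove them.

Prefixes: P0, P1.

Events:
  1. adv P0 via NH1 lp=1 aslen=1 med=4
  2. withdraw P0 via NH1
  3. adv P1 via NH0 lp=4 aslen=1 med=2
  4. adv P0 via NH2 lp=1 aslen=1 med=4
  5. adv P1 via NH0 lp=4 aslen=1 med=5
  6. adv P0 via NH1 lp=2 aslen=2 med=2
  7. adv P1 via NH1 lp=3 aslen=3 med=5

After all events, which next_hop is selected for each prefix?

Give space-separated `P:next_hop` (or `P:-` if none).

Op 1: best P0=NH1 P1=-
Op 2: best P0=- P1=-
Op 3: best P0=- P1=NH0
Op 4: best P0=NH2 P1=NH0
Op 5: best P0=NH2 P1=NH0
Op 6: best P0=NH1 P1=NH0
Op 7: best P0=NH1 P1=NH0

Answer: P0:NH1 P1:NH0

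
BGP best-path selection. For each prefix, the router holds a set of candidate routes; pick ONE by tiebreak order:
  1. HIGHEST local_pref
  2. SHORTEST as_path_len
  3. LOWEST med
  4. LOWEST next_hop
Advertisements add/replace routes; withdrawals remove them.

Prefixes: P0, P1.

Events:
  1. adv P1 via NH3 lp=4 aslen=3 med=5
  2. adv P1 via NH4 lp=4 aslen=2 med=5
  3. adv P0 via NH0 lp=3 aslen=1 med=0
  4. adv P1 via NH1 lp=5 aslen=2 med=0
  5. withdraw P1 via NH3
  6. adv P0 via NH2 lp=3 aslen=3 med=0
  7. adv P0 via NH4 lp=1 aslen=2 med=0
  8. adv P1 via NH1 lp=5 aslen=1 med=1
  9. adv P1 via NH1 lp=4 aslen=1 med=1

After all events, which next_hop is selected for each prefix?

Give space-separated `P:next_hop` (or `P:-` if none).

Op 1: best P0=- P1=NH3
Op 2: best P0=- P1=NH4
Op 3: best P0=NH0 P1=NH4
Op 4: best P0=NH0 P1=NH1
Op 5: best P0=NH0 P1=NH1
Op 6: best P0=NH0 P1=NH1
Op 7: best P0=NH0 P1=NH1
Op 8: best P0=NH0 P1=NH1
Op 9: best P0=NH0 P1=NH1

Answer: P0:NH0 P1:NH1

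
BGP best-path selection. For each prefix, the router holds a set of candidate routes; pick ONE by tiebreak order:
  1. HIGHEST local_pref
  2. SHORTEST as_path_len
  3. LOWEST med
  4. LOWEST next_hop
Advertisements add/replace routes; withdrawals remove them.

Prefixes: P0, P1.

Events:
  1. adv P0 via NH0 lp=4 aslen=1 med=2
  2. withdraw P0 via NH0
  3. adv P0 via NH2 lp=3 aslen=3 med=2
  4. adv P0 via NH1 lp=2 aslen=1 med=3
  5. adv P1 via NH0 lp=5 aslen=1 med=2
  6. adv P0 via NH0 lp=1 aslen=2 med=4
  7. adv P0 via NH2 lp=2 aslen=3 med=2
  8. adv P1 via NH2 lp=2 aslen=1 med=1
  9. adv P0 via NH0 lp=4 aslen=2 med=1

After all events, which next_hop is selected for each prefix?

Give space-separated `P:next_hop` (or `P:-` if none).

Answer: P0:NH0 P1:NH0

Derivation:
Op 1: best P0=NH0 P1=-
Op 2: best P0=- P1=-
Op 3: best P0=NH2 P1=-
Op 4: best P0=NH2 P1=-
Op 5: best P0=NH2 P1=NH0
Op 6: best P0=NH2 P1=NH0
Op 7: best P0=NH1 P1=NH0
Op 8: best P0=NH1 P1=NH0
Op 9: best P0=NH0 P1=NH0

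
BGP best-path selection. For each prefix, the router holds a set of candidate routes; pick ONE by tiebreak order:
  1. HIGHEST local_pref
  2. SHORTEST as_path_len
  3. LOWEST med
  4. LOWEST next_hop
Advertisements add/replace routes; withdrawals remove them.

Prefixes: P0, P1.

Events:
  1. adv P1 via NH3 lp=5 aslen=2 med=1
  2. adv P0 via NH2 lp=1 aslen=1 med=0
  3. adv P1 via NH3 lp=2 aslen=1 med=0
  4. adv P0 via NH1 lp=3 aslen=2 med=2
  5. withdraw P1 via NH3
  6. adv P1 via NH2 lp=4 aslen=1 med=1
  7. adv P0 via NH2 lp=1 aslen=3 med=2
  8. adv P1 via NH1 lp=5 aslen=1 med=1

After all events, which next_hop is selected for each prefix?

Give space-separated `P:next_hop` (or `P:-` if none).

Answer: P0:NH1 P1:NH1

Derivation:
Op 1: best P0=- P1=NH3
Op 2: best P0=NH2 P1=NH3
Op 3: best P0=NH2 P1=NH3
Op 4: best P0=NH1 P1=NH3
Op 5: best P0=NH1 P1=-
Op 6: best P0=NH1 P1=NH2
Op 7: best P0=NH1 P1=NH2
Op 8: best P0=NH1 P1=NH1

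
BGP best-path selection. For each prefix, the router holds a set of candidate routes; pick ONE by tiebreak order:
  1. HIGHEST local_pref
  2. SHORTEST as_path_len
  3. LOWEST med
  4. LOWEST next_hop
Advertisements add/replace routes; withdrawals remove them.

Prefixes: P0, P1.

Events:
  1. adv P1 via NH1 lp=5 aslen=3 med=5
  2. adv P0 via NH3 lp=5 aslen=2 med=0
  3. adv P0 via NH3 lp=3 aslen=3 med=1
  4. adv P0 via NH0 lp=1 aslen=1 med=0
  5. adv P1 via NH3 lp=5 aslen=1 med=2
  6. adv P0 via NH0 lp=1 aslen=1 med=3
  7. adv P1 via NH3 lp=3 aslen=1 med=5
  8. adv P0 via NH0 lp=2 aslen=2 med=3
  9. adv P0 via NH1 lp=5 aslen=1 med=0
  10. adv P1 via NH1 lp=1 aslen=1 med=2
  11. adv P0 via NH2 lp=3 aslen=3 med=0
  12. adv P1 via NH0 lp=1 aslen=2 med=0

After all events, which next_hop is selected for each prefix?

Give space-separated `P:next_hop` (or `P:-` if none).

Answer: P0:NH1 P1:NH3

Derivation:
Op 1: best P0=- P1=NH1
Op 2: best P0=NH3 P1=NH1
Op 3: best P0=NH3 P1=NH1
Op 4: best P0=NH3 P1=NH1
Op 5: best P0=NH3 P1=NH3
Op 6: best P0=NH3 P1=NH3
Op 7: best P0=NH3 P1=NH1
Op 8: best P0=NH3 P1=NH1
Op 9: best P0=NH1 P1=NH1
Op 10: best P0=NH1 P1=NH3
Op 11: best P0=NH1 P1=NH3
Op 12: best P0=NH1 P1=NH3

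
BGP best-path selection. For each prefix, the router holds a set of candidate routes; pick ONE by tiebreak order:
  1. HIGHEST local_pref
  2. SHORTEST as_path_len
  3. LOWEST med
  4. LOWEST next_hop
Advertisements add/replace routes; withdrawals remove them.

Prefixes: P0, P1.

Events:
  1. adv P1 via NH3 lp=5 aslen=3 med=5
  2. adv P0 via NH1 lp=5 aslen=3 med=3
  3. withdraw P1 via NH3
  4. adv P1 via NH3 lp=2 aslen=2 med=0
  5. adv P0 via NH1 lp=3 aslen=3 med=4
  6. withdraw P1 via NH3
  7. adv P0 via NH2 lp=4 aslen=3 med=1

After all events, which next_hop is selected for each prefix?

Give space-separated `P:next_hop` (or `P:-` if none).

Answer: P0:NH2 P1:-

Derivation:
Op 1: best P0=- P1=NH3
Op 2: best P0=NH1 P1=NH3
Op 3: best P0=NH1 P1=-
Op 4: best P0=NH1 P1=NH3
Op 5: best P0=NH1 P1=NH3
Op 6: best P0=NH1 P1=-
Op 7: best P0=NH2 P1=-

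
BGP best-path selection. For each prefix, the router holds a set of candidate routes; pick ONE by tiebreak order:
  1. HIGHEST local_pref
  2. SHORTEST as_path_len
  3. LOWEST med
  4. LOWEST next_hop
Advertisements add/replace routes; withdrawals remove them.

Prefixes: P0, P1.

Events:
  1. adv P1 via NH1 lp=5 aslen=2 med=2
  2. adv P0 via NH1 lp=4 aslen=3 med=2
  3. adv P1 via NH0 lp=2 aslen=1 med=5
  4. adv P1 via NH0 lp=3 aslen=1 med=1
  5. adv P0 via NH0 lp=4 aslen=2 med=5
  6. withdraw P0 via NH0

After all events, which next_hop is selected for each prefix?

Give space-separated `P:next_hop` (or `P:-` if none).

Answer: P0:NH1 P1:NH1

Derivation:
Op 1: best P0=- P1=NH1
Op 2: best P0=NH1 P1=NH1
Op 3: best P0=NH1 P1=NH1
Op 4: best P0=NH1 P1=NH1
Op 5: best P0=NH0 P1=NH1
Op 6: best P0=NH1 P1=NH1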